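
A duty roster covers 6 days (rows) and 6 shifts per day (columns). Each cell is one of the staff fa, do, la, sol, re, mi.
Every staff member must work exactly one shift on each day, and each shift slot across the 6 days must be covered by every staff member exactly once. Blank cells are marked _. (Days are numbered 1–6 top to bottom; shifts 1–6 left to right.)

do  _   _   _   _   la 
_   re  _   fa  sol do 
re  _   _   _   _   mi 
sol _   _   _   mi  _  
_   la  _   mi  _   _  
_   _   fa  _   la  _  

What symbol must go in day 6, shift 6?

Day 5, shift 1: day 5 has {la, mi} and shift 1 has {do, sol, re}, leaving only fa.
Day 6, shift 1: day 6 has {fa, la} and shift 1 has {fa, do, sol, re}, leaving only mi.
Day 2, shift 1: day 2 has {fa, do, sol, re} and shift 1 has {fa, do, sol, re, mi}, leaving only la.
Day 2, shift 3: day 2 has {fa, do, la, sol, re} and shift 3 has {fa}, leaving only mi.
Day 6, shift 6 is narrowed to {sol, re}.
If it were sol, then day 6, shift 2 would be left with no valid symbol.
So day 6, shift 6 must be re.

re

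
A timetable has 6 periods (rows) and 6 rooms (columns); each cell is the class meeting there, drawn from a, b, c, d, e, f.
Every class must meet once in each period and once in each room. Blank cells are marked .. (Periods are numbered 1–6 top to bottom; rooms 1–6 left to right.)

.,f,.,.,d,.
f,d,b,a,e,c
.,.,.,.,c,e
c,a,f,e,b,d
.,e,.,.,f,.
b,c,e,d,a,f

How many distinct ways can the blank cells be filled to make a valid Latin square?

Period 1, room 1: eliminating its period and room leaves {a, e}.
Period 1, room 3: eliminating its period and room leaves {a, c}.
Period 1, room 4: eliminating its period and room leaves {b, c}.
Period 1, room 6: eliminating its period and room leaves {a, b}.
Period 3, room 1: eliminating its period and room leaves {a, d}.
Period 3, room 2: eliminating its period and room leaves {b}.
Period 3, room 3: eliminating its period and room leaves {a, d}.
Period 3, room 4: eliminating its period and room leaves {b, f}.
Period 5, room 1: eliminating its period and room leaves {a, d}.
Period 5, room 3: eliminating its period and room leaves {a, c, d}.
Period 5, room 4: eliminating its period and room leaves {b, c}.
Period 5, room 6: eliminating its period and room leaves {a, b}.
Enumerating the assignments across these blanks that avoid any period or room repeat gives 3 completions.

3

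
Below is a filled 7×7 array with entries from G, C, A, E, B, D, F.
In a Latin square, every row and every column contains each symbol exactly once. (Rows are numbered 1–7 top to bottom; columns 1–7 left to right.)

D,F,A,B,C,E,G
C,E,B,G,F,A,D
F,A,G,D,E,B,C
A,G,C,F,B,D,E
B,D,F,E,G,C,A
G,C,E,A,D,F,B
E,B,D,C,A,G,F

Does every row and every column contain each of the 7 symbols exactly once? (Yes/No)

Each row is a permutation of the 7 symbols, and so is each column.

Yes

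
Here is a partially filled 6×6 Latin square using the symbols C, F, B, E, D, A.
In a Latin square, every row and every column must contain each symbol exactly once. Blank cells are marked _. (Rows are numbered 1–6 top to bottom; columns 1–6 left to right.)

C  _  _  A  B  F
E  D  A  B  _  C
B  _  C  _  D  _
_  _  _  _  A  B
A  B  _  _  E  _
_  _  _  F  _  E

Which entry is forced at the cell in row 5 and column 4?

C

Row 1, column 2: row 1 has {C, F, B, A} and column 2 has {B, D}, leaving only E.
Row 1, column 3: row 1 has {C, F, B, E, A} and column 3 has {C, A}, leaving only D.
Row 2, column 5: row 2 has {C, B, E, D, A} and column 5 has {B, E, D, A}, leaving only F.
Row 3, column 4: row 3 has {C, B, D} and column 4 has {F, B, A}, leaving only E.
Row 3, column 6: row 3 has {C, B, E, D} and column 6 has {C, F, B, E}, leaving only A.
Row 3, column 2: row 3 has {C, B, E, D, A} and column 2 has {B, E, D}, leaving only F.
Row 4, column 2: row 4 has {B, A} and column 2 has {F, B, E, D}, leaving only C.
Row 4, column 4: row 4 has {C, B, A} and column 4 has {F, B, E, A}, leaving only D.
Row 5 already has {B, E, A} and column 4 already has {F, B, E, D, A}, so row 5, column 4 must be C.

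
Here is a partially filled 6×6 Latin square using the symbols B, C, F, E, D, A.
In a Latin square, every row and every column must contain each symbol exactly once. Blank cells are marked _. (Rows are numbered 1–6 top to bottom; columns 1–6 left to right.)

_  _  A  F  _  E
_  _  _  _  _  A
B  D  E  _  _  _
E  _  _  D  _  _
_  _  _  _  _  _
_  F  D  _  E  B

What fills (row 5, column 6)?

D

Row 5, column 6 is narrowed to {C, F, D}.
If it were C, then row 4, column 6 would be left with no valid symbol.
If it were F, then row 4, column 6 would be left with no valid symbol.
So row 5, column 6 must be D.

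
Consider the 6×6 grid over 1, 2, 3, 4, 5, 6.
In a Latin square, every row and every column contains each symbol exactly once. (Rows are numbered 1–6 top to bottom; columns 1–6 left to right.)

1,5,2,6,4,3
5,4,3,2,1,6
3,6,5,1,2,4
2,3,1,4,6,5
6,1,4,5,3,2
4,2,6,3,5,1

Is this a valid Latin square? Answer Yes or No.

Each row is a permutation of the 6 symbols, and so is each column.

Yes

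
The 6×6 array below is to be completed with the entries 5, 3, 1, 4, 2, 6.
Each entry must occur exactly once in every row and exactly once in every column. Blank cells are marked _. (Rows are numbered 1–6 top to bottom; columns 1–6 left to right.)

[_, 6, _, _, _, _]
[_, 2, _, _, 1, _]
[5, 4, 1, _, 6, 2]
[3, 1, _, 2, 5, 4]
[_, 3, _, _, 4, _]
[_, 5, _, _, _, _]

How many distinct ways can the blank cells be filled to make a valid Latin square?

26

Row 1, column 1: eliminating its row and column leaves {1, 4, 2}.
Row 1, column 3: eliminating its row and column leaves {5, 3, 4, 2}.
Row 1, column 4: eliminating its row and column leaves {5, 3, 1, 4}.
Row 1, column 5: eliminating its row and column leaves {3, 2}.
Row 1, column 6: eliminating its row and column leaves {5, 3, 1}.
Row 2, column 1: eliminating its row and column leaves {4, 6}.
Row 2, column 3: eliminating its row and column leaves {5, 3, 4, 6}.
Row 2, column 4: eliminating its row and column leaves {5, 3, 4, 6}.
Row 2, column 6: eliminating its row and column leaves {5, 3, 6}.
Row 3, column 4: eliminating its row and column leaves {3}.
Row 4, column 3: eliminating its row and column leaves {6}.
Row 5, column 1: eliminating its row and column leaves {1, 2, 6}.
Row 5, column 3: eliminating its row and column leaves {5, 2, 6}.
Row 5, column 4: eliminating its row and column leaves {5, 1, 6}.
Row 5, column 6: eliminating its row and column leaves {5, 1, 6}.
Row 6, column 1: eliminating its row and column leaves {1, 4, 2, 6}.
Row 6, column 3: eliminating its row and column leaves {3, 4, 2, 6}.
Row 6, column 4: eliminating its row and column leaves {3, 1, 4, 6}.
Row 6, column 5: eliminating its row and column leaves {3, 2}.
Row 6, column 6: eliminating its row and column leaves {3, 1, 6}.
Enumerating the assignments across these blanks that avoid any row or column repeat gives 26 completions.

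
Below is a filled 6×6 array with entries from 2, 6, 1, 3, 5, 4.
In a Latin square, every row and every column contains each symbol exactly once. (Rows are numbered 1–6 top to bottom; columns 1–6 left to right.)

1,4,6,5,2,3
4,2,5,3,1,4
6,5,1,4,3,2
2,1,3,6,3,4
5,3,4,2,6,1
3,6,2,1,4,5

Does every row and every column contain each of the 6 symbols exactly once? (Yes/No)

No

Row 2 contains 4 twice (at columns 1 and 6); row 4 is also not a permutation.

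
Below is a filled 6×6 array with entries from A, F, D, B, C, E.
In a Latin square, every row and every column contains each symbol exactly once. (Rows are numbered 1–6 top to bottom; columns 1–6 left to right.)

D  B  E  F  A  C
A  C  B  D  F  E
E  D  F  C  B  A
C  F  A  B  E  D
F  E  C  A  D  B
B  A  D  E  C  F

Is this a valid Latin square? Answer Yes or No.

Each row is a permutation of the 6 symbols, and so is each column.

Yes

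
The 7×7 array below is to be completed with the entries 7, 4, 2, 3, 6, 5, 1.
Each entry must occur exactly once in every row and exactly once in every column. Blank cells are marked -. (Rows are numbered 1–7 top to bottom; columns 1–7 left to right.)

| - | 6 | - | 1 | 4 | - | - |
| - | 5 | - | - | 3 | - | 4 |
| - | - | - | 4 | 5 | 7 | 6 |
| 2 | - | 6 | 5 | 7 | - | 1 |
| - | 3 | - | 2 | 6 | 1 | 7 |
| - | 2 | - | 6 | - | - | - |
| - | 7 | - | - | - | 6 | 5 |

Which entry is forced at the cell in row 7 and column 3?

4

Row 2, column 4: row 2 has {4, 3, 5} and column 4 has {4, 2, 6, 5, 1}, leaving only 7.
Row 2, column 6: row 2 has {7, 4, 3, 5} and column 6 has {7, 6, 1}, leaving only 2.
Row 2, column 3: row 2 has {7, 4, 2, 3, 5} and column 3 has {6}, leaving only 1.
Row 2, column 1: row 2 has {7, 4, 2, 3, 5, 1} and column 1 has {2}, leaving only 6.
Row 3, column 2: row 3 has {7, 4, 6, 5} and column 2 has {7, 2, 3, 6, 5}, leaving only 1.
Row 3, column 1: row 3 has {7, 4, 6, 5, 1} and column 1 has {2, 6}, leaving only 3.
Row 3, column 3: row 3 has {7, 4, 3, 6, 5, 1} and column 3 has {6, 1}, leaving only 2.
Row 4, column 2: row 4 has {7, 2, 6, 5, 1} and column 2 has {7, 2, 3, 6, 5, 1}, leaving only 4.
Row 4, column 6: row 4 has {7, 4, 2, 6, 5, 1} and column 6 has {7, 2, 6, 1}, leaving only 3.
Row 1, column 6: row 1 has {4, 6, 1} and column 6 has {7, 2, 3, 6, 1}, leaving only 5.
Row 1, column 1: row 1 has {4, 6, 5, 1} and column 1 has {2, 3, 6}, leaving only 7.
Row 1, column 3: row 1 has {7, 4, 6, 5, 1} and column 3 has {2, 6, 1}, leaving only 3.
Row 7 already has {7, 6, 5} and column 3 already has {2, 3, 6, 1}, so row 7, column 3 must be 4.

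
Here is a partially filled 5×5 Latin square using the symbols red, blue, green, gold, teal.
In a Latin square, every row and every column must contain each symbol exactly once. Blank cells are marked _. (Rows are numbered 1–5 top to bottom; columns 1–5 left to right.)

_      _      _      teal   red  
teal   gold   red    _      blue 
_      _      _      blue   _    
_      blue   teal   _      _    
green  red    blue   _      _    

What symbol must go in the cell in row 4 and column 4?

red

Row 1, column 2: row 1 has {red, teal} and column 2 has {red, blue, gold}, leaving only green.
Row 1, column 3: row 1 has {red, green, teal} and column 3 has {red, blue, teal}, leaving only gold.
Row 1, column 1: row 1 has {red, green, gold, teal} and column 1 has {green, teal}, leaving only blue.
Row 2, column 4: row 2 has {red, blue, gold, teal} and column 4 has {blue, teal}, leaving only green.
Row 3, column 2: row 3 has {blue} and column 2 has {red, blue, green, gold}, leaving only teal.
Row 3, column 3: row 3 has {blue, teal} and column 3 has {red, blue, gold, teal}, leaving only green.
Row 3, column 5: row 3 has {blue, green, teal} and column 5 has {red, blue}, leaving only gold.
Row 3, column 1: row 3 has {blue, green, gold, teal} and column 1 has {blue, green, teal}, leaving only red.
Row 4, column 1: row 4 has {blue, teal} and column 1 has {red, blue, green, teal}, leaving only gold.
Row 4 already has {blue, gold, teal} and column 4 already has {blue, green, teal}, so row 4, column 4 must be red.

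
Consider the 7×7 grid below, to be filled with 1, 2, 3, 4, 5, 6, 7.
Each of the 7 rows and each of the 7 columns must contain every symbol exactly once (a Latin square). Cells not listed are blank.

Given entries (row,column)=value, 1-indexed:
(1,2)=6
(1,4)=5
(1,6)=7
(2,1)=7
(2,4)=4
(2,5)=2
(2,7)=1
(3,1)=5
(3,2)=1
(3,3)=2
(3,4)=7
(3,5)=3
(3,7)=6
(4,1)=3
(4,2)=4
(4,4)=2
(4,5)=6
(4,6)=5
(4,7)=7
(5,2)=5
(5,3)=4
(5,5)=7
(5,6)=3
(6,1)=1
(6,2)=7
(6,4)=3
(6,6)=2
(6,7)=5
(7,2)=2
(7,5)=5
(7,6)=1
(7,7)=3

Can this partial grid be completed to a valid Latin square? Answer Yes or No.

Yes

No row or column among the givens repeats a symbol, and propagating forced cells runs into no contradiction.
One valid completion exists (for instance, 2 6 3 5 1 7 4 / 7 3 5 4 2 6 1 / 5 1 2 7 3 4 6 / 3 4 1 2 6 5 7 / 6 5 4 1 7 3 2 / 1 7 6 3 4 2 5 / 4 2 7 6 5 1 3).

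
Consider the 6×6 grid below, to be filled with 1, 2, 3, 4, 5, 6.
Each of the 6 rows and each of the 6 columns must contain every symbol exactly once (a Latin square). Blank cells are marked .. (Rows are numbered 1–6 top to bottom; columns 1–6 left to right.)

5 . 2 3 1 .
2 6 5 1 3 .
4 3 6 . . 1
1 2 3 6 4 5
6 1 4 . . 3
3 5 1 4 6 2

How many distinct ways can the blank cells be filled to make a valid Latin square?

Row 1, column 2: eliminating its row and column leaves {4}.
Row 1, column 6: eliminating its row and column leaves {4, 6}.
Row 2, column 6: eliminating its row and column leaves {4}.
Row 3, column 4: eliminating its row and column leaves {2, 5}.
Row 3, column 5: eliminating its row and column leaves {2, 5}.
Row 5, column 4: eliminating its row and column leaves {2, 5}.
Row 5, column 5: eliminating its row and column leaves {2, 5}.
Enumerating the assignments across these blanks that avoid any row or column repeat gives 2 completions.

2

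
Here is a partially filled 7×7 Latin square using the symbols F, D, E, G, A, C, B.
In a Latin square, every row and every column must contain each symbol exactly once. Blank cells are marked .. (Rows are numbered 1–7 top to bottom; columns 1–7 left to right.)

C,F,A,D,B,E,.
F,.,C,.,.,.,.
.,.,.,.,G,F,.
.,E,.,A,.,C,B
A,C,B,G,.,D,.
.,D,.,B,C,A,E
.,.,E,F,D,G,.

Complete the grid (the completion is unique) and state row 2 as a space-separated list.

F G C E A B D

Row 2, column 4: row 2 has {F, C} and column 4 has {F, D, G, A, B}, leaving only E.
Row 2, column 5: row 2 has {F, E, C} and column 5 has {D, G, C, B}, leaving only A.
Row 2, column 6: row 2 has {F, E, A, C} and column 6 has {F, D, E, G, A, C}, leaving only B.
Row 2, column 2: row 2 has {F, E, A, C, B} and column 2 has {F, D, E, C}, leaving only G.
Row 2, column 7: row 2 has {F, E, G, A, C, B} and column 7 has {E, B}, leaving only D.
So row 2 reads: F G C E A B D.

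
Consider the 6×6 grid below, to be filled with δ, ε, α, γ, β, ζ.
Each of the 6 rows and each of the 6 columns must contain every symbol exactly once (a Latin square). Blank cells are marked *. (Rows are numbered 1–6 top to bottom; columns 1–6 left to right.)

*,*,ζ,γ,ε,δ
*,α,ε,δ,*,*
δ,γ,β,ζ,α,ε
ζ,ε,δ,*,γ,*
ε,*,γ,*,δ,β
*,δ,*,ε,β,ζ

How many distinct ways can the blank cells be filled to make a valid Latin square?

Row 1, column 1: eliminating its row and column leaves {α, β}.
Row 1, column 2: eliminating its row and column leaves {β}.
Row 2, column 1: eliminating its row and column leaves {γ, β}.
Row 2, column 5: eliminating its row and column leaves {ζ}.
Row 2, column 6: eliminating its row and column leaves {γ}.
Row 4, column 4: eliminating its row and column leaves {α, β}.
Row 4, column 6: eliminating its row and column leaves {α}.
Row 5, column 2: eliminating its row and column leaves {ζ}.
Row 5, column 4: eliminating its row and column leaves {α}.
Row 6, column 1: eliminating its row and column leaves {α, γ}.
Row 6, column 3: eliminating its row and column leaves {α}.
Only one assignment across all blanks avoids any row or column repeat, giving 1 completion.

1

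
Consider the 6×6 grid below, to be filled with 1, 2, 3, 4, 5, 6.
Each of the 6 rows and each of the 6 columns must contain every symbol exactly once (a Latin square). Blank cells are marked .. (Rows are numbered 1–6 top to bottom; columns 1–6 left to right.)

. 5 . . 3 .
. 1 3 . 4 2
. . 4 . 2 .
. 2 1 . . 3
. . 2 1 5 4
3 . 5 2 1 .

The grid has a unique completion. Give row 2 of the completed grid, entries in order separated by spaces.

Row 1, column 3: row 1 has {3, 5} and column 3 has {1, 2, 3, 4, 5}, leaving only 6.
Row 1, column 4: row 1 has {3, 5, 6} and column 4 has {1, 2}, leaving only 4.
Row 1, column 6: row 1 has {3, 4, 5, 6} and column 6 has {2, 3, 4}, leaving only 1.
Row 1, column 1: row 1 has {1, 3, 4, 5, 6} and column 1 has {3}, leaving only 2.
Row 4, column 5: row 4 has {1, 2, 3} and column 5 has {1, 2, 3, 4, 5}, leaving only 6.
Row 4, column 4: row 4 has {1, 2, 3, 6} and column 4 has {1, 2, 4}, leaving only 5.
Row 2, column 4: row 2 has {1, 2, 3, 4} and column 4 has {1, 2, 4, 5}, leaving only 6.
Row 2, column 1: row 2 has {1, 2, 3, 4, 6} and column 1 has {2, 3}, leaving only 5.
So row 2 reads: 5 1 3 6 4 2.

5 1 3 6 4 2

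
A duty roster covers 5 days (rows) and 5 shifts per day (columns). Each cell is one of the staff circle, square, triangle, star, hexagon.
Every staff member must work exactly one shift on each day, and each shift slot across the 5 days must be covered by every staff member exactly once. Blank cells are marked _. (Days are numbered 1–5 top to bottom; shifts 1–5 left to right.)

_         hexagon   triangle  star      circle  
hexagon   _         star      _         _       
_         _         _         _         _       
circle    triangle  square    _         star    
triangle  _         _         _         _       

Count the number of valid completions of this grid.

Day 1, shift 1: eliminating its day and shift leaves {square}.
Day 2, shift 2: eliminating its day and shift leaves {circle, square}.
Day 2, shift 4: eliminating its day and shift leaves {circle, square, triangle}.
Day 2, shift 5: eliminating its day and shift leaves {square, triangle}.
Day 3, shift 1: eliminating its day and shift leaves {square, star}.
Day 3, shift 2: eliminating its day and shift leaves {circle, square, star}.
Day 3, shift 3: eliminating its day and shift leaves {circle, hexagon}.
Day 3, shift 4: eliminating its day and shift leaves {circle, square, triangle, hexagon}.
Day 3, shift 5: eliminating its day and shift leaves {square, triangle, hexagon}.
Day 4, shift 4: eliminating its day and shift leaves {hexagon}.
Day 5, shift 2: eliminating its day and shift leaves {circle, square, star}.
Day 5, shift 3: eliminating its day and shift leaves {circle, hexagon}.
Day 5, shift 4: eliminating its day and shift leaves {circle, square, hexagon}.
Day 5, shift 5: eliminating its day and shift leaves {square, hexagon}.
Enumerating the assignments across these blanks that avoid any day or shift repeat gives 3 completions.

3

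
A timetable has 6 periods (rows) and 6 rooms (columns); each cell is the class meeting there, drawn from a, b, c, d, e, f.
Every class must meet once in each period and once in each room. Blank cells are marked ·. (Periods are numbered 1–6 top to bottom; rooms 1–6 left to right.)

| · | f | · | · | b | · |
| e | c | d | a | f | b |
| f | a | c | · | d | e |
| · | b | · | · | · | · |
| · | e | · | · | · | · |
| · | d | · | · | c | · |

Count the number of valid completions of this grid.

Period 1, room 1: eliminating its period and room leaves {a, c, d}.
Period 1, room 3: eliminating its period and room leaves {a, e}.
Period 1, room 4: eliminating its period and room leaves {c, d, e}.
Period 1, room 6: eliminating its period and room leaves {a, c, d}.
Period 3, room 4: eliminating its period and room leaves {b}.
Period 4, room 1: eliminating its period and room leaves {a, c, d}.
Period 4, room 3: eliminating its period and room leaves {a, e, f}.
Period 4, room 4: eliminating its period and room leaves {c, d, e, f}.
Period 4, room 5: eliminating its period and room leaves {a, e}.
Period 4, room 6: eliminating its period and room leaves {a, c, d, f}.
Period 5, room 1: eliminating its period and room leaves {a, b, c, d}.
Period 5, room 3: eliminating its period and room leaves {a, b, f}.
Period 5, room 4: eliminating its period and room leaves {b, c, d, f}.
Period 5, room 5: eliminating its period and room leaves {a}.
Period 5, room 6: eliminating its period and room leaves {a, c, d, f}.
Period 6, room 1: eliminating its period and room leaves {a, b}.
Period 6, room 3: eliminating its period and room leaves {a, b, e, f}.
Period 6, room 4: eliminating its period and room leaves {b, e, f}.
Period 6, room 6: eliminating its period and room leaves {a, f}.
Enumerating the assignments across these blanks that avoid any period or room repeat gives 12 completions.

12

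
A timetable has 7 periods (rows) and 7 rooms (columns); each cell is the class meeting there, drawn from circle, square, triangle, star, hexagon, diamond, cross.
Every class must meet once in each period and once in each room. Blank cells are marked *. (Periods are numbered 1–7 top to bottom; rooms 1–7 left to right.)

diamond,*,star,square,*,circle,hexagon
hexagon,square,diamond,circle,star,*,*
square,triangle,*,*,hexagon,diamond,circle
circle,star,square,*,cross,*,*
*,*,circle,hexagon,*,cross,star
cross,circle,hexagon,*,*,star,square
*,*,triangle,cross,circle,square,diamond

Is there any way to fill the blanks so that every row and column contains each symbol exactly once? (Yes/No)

Yes

No period or room among the givens repeats a symbol, and propagating forced cells runs into no contradiction.
One valid completion exists (for instance, diamond cross star square triangle circle hexagon / hexagon square diamond circle star triangle cross / square triangle cross star hexagon diamond circle / circle star square diamond cross hexagon triangle / triangle diamond circle hexagon square cross star / cross circle hexagon triangle diamond star square / star hexagon triangle cross circle square diamond).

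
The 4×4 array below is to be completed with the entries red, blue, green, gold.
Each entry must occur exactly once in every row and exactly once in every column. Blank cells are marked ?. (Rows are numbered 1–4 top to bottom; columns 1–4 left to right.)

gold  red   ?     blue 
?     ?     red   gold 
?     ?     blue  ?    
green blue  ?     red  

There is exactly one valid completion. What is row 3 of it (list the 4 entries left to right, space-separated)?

red gold blue green

Row 3, column 1: row 3 has {blue} and column 1 has {green, gold}, leaving only red.
Row 3, column 4: row 3 has {red, blue} and column 4 has {red, blue, gold}, leaving only green.
Row 3, column 2: row 3 has {red, blue, green} and column 2 has {red, blue}, leaving only gold.
So row 3 reads: red gold blue green.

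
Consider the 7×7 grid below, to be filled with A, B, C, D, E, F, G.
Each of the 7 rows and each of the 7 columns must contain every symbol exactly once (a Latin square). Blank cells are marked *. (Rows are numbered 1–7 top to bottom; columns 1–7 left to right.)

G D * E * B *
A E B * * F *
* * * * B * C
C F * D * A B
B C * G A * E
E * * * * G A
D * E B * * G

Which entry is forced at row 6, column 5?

D

Row 1, column 7: row 1 has {B, D, E, G} and column 7 has {A, B, C, E, G}, leaving only F.
Row 1, column 5: row 1 has {B, D, E, F, G} and column 5 has {A, B}, leaving only C.
Row 1, column 3: row 1 has {B, C, D, E, F, G} and column 3 has {B, E}, leaving only A.
Row 2, column 4: row 2 has {A, B, E, F} and column 4 has {B, D, E, G}, leaving only C.
Row 2, column 7: row 2 has {A, B, C, E, F} and column 7 has {A, B, C, E, F, G}, leaving only D.
Row 2, column 5: row 2 has {A, B, C, D, E, F} and column 5 has {A, B, C}, leaving only G.
Row 3, column 1: row 3 has {B, C} and column 1 has {A, B, C, D, E, G}, leaving only F.
Row 3, column 4: row 3 has {B, C, F} and column 4 has {B, C, D, E, G}, leaving only A.
Row 3, column 2: row 3 has {A, B, C, F} and column 2 has {C, D, E, F}, leaving only G.
Row 3, column 3: row 3 has {A, B, C, F, G} and column 3 has {A, B, E}, leaving only D.
Row 3, column 6: row 3 has {A, B, C, D, F, G} and column 6 has {A, B, F, G}, leaving only E.
Row 4, column 3: row 4 has {A, B, C, D, F} and column 3 has {A, B, D, E}, leaving only G.
Row 4, column 5: row 4 has {A, B, C, D, F, G} and column 5 has {A, B, C, G}, leaving only E.
Row 5, column 3: row 5 has {A, B, C, E, G} and column 3 has {A, B, D, E, G}, leaving only F.
Row 5, column 6: row 5 has {A, B, C, E, F, G} and column 6 has {A, B, E, F, G}, leaving only D.
Row 6, column 2: row 6 has {A, E, G} and column 2 has {C, D, E, F, G}, leaving only B.
Row 6, column 3: row 6 has {A, B, E, G} and column 3 has {A, B, D, E, F, G}, leaving only C.
Row 6, column 4: row 6 has {A, B, C, E, G} and column 4 has {A, B, C, D, E, G}, leaving only F.
Row 6 already has {A, B, C, E, F, G} and column 5 already has {A, B, C, E, G}, so row 6, column 5 must be D.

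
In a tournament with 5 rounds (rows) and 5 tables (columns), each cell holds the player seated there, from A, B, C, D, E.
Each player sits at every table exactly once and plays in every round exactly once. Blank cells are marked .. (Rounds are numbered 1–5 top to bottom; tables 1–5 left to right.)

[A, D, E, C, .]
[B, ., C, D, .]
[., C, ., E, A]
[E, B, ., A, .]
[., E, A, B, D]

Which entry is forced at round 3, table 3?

Round 1, table 5: round 1 has {A, C, D, E} and table 5 has {A, D}, leaving only B.
Round 2, table 2: round 2 has {B, C, D} and table 2 has {B, C, D, E}, leaving only A.
Round 2, table 5: round 2 has {A, B, C, D} and table 5 has {A, B, D}, leaving only E.
Round 3, table 1: round 3 has {A, C, E} and table 1 has {A, B, E}, leaving only D.
Round 3 already has {A, C, D, E} and table 3 already has {A, C, E}, so round 3, table 3 must be B.

B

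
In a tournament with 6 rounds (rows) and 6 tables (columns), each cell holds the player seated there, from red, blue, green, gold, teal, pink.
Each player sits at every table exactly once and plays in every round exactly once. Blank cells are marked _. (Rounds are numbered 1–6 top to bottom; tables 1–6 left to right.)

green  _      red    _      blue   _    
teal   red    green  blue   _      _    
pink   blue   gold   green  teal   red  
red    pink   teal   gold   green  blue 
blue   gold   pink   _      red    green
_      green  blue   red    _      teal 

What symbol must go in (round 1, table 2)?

Round 1 already has {red, blue, green} and table 2 already has {red, blue, green, gold, pink}, so round 1, table 2 must be teal.

teal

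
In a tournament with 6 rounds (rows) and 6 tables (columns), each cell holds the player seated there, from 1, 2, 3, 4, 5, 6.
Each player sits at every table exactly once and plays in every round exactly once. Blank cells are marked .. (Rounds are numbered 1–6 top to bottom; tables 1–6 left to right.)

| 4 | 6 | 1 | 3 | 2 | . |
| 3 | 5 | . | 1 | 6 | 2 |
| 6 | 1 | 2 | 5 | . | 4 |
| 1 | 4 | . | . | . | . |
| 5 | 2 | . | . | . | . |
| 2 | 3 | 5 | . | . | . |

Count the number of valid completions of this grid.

Round 1, table 6: eliminating its round and table leaves {5}.
Round 2, table 3: eliminating its round and table leaves {4}.
Round 3, table 5: eliminating its round and table leaves {3}.
Round 4, table 3: eliminating its round and table leaves {3, 6}.
Round 4, table 4: eliminating its round and table leaves {2, 6}.
Round 4, table 5: eliminating its round and table leaves {3, 5}.
Round 4, table 6: eliminating its round and table leaves {3, 5, 6}.
Round 5, table 3: eliminating its round and table leaves {3, 4, 6}.
Round 5, table 4: eliminating its round and table leaves {4, 6}.
Round 5, table 5: eliminating its round and table leaves {1, 3, 4}.
Round 5, table 6: eliminating its round and table leaves {1, 3, 6}.
Round 6, table 4: eliminating its round and table leaves {4, 6}.
Round 6, table 5: eliminating its round and table leaves {1, 4}.
Round 6, table 6: eliminating its round and table leaves {1, 6}.
Enumerating the assignments across these blanks that avoid any round or table repeat gives 3 completions.

3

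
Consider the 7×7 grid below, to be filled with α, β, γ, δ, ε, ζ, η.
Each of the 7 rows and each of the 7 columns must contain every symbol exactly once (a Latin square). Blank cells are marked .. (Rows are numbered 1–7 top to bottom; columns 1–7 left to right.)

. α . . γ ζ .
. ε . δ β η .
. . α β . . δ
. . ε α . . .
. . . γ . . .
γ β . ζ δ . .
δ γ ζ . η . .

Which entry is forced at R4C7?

Row 2, column 3: row 2 has {β, δ, ε, η} and column 3 has {α, ε, ζ}, leaving only γ.
Row 4, column 5: row 4 has {α, ε} and column 5 has {β, γ, δ, η}, leaving only ζ.
Row 3, column 5: row 3 has {α, β, δ} and column 5 has {β, γ, δ, ζ, η}, leaving only ε.
Row 3, column 6: row 3 has {α, β, δ, ε} and column 6 has {ζ, η}, leaving only γ.
Row 5, column 5: row 5 has {γ} and column 5 has {β, γ, δ, ε, ζ, η}, leaving only α.
Row 6, column 3: row 6 has {β, γ, δ, ζ} and column 3 has {α, γ, ε, ζ}, leaving only η.
Row 7, column 4: row 7 has {γ, δ, ζ, η} and column 4 has {α, β, γ, δ, ζ}, leaving only ε.
Row 1, column 4: row 1 has {α, γ, ζ} and column 4 has {α, β, γ, δ, ε, ζ}, leaving only η.
Row 4, column 7 is narrowed to {β, γ, η}.
If it were β, then row 4, column 6 would be left with no valid symbol.
If it were η, then row 4, column 6 would be left with no valid symbol.
So row 4, column 7 must be γ.

γ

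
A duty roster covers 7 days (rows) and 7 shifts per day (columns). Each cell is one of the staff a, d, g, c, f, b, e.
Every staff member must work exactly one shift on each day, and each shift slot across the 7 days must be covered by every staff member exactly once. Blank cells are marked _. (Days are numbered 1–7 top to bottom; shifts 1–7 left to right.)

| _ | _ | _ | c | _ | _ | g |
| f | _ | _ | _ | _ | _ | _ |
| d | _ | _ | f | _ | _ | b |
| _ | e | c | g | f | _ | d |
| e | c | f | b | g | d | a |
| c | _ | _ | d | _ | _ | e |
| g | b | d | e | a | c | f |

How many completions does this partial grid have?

Day 1, shift 1: eliminating its day and shift leaves {a, b}.
Day 1, shift 2: eliminating its day and shift leaves {a, d, f}.
Day 1, shift 3: eliminating its day and shift leaves {a, b, e}.
Day 1, shift 5: eliminating its day and shift leaves {d, b, e}.
Day 1, shift 6: eliminating its day and shift leaves {a, f, b, e}.
Day 2, shift 2: eliminating its day and shift leaves {a, d, g}.
Day 2, shift 3: eliminating its day and shift leaves {a, g, b, e}.
Day 2, shift 4: eliminating its day and shift leaves {a}.
Day 2, shift 5: eliminating its day and shift leaves {d, c, b, e}.
Day 2, shift 6: eliminating its day and shift leaves {a, g, b, e}.
Day 2, shift 7: eliminating its day and shift leaves {c}.
Day 3, shift 2: eliminating its day and shift leaves {a, g}.
Day 3, shift 3: eliminating its day and shift leaves {a, g, e}.
Day 3, shift 5: eliminating its day and shift leaves {c, e}.
Day 3, shift 6: eliminating its day and shift leaves {a, g, e}.
Day 4, shift 1: eliminating its day and shift leaves {a, b}.
Day 4, shift 6: eliminating its day and shift leaves {a, b}.
Day 6, shift 2: eliminating its day and shift leaves {a, g, f}.
Day 6, shift 3: eliminating its day and shift leaves {a, g, b}.
Day 6, shift 5: eliminating its day and shift leaves {b}.
Day 6, shift 6: eliminating its day and shift leaves {a, g, f, b}.
Enumerating the assignments across these blanks that avoid any day or shift repeat gives 9 completions.

9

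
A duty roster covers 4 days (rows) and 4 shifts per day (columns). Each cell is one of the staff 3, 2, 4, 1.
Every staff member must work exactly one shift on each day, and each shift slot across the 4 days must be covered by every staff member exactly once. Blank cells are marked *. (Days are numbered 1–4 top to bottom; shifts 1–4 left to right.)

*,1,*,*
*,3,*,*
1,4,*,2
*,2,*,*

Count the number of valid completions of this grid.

4

Day 1, shift 1: eliminating its day and shift leaves {3, 2, 4}.
Day 1, shift 3: eliminating its day and shift leaves {3, 2, 4}.
Day 1, shift 4: eliminating its day and shift leaves {3, 4}.
Day 2, shift 1: eliminating its day and shift leaves {2, 4}.
Day 2, shift 3: eliminating its day and shift leaves {2, 4, 1}.
Day 2, shift 4: eliminating its day and shift leaves {4, 1}.
Day 3, shift 3: eliminating its day and shift leaves {3}.
Day 4, shift 1: eliminating its day and shift leaves {3, 4}.
Day 4, shift 3: eliminating its day and shift leaves {3, 4, 1}.
Day 4, shift 4: eliminating its day and shift leaves {3, 4, 1}.
Enumerating the assignments across these blanks that avoid any day or shift repeat gives 4 completions.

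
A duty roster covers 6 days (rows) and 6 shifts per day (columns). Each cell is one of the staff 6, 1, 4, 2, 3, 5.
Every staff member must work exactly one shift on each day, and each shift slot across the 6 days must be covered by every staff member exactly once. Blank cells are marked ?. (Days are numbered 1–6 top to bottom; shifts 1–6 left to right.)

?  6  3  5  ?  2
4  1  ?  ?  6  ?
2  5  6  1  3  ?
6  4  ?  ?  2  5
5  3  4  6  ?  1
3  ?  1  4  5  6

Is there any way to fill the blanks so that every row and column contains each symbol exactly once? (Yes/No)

No

Day 4, shift 3: day 4 together with shift 3 already contain {6, 1, 4, 2, 3, 5} — every symbol — so nothing can go there. The grid has no valid completion.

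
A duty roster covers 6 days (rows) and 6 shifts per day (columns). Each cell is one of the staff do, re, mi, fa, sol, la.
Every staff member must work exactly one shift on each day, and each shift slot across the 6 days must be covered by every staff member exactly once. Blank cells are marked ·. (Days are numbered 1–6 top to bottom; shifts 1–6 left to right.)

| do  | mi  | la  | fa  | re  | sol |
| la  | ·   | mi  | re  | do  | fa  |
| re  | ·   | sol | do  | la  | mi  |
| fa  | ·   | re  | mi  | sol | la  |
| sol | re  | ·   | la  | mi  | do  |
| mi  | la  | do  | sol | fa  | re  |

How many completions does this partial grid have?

Day 2, shift 2: eliminating its day and shift leaves {sol}.
Day 3, shift 2: eliminating its day and shift leaves {fa}.
Day 4, shift 2: eliminating its day and shift leaves {do}.
Day 5, shift 3: eliminating its day and shift leaves {fa}.
Only one assignment across all blanks avoids any day or shift repeat, giving 1 completion.

1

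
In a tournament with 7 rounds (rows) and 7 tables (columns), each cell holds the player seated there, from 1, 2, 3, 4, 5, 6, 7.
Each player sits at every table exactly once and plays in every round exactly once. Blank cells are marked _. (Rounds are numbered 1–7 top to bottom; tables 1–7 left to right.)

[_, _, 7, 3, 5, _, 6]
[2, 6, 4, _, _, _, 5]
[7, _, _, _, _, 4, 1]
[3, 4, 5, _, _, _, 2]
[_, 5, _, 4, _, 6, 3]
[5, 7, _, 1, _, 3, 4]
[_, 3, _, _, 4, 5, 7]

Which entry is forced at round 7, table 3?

Round 2, table 4: round 2 has {2, 4, 5, 6} and table 4 has {1, 3, 4}, leaving only 7.
Round 2, table 6: round 2 has {2, 4, 5, 6, 7} and table 6 has {3, 4, 5, 6}, leaving only 1.
Round 1, table 6: round 1 has {3, 5, 6, 7} and table 6 has {1, 3, 4, 5, 6}, leaving only 2.
Round 1, table 2: round 1 has {2, 3, 5, 6, 7} and table 2 has {3, 4, 5, 6, 7}, leaving only 1.
Round 1, table 1: round 1 has {1, 2, 3, 5, 6, 7} and table 1 has {2, 3, 5, 7}, leaving only 4.
Round 2, table 5: round 2 has {1, 2, 4, 5, 6, 7} and table 5 has {4, 5}, leaving only 3.
Round 3, table 2: round 3 has {1, 4, 7} and table 2 has {1, 3, 4, 5, 6, 7}, leaving only 2.
Round 3, table 5: round 3 has {1, 2, 4, 7} and table 5 has {3, 4, 5}, leaving only 6.
Round 3, table 3: round 3 has {1, 2, 4, 6, 7} and table 3 has {4, 5, 7}, leaving only 3.
Round 3, table 4: round 3 has {1, 2, 3, 4, 6, 7} and table 4 has {1, 3, 4, 7}, leaving only 5.
Round 4, table 4: round 4 has {2, 3, 4, 5} and table 4 has {1, 3, 4, 5, 7}, leaving only 6.
Round 4, table 6: round 4 has {2, 3, 4, 5, 6} and table 6 has {1, 2, 3, 4, 5, 6}, leaving only 7.
Round 4, table 5: round 4 has {2, 3, 4, 5, 6, 7} and table 5 has {3, 4, 5, 6}, leaving only 1.
Round 5, table 1: round 5 has {3, 4, 5, 6} and table 1 has {2, 3, 4, 5, 7}, leaving only 1.
Round 5, table 3: round 5 has {1, 3, 4, 5, 6} and table 3 has {3, 4, 5, 7}, leaving only 2.
Round 5, table 5: round 5 has {1, 2, 3, 4, 5, 6} and table 5 has {1, 3, 4, 5, 6}, leaving only 7.
Round 6, table 3: round 6 has {1, 3, 4, 5, 7} and table 3 has {2, 3, 4, 5, 7}, leaving only 6.
Round 7 already has {3, 4, 5, 7} and table 3 already has {2, 3, 4, 5, 6, 7}, so round 7, table 3 must be 1.

1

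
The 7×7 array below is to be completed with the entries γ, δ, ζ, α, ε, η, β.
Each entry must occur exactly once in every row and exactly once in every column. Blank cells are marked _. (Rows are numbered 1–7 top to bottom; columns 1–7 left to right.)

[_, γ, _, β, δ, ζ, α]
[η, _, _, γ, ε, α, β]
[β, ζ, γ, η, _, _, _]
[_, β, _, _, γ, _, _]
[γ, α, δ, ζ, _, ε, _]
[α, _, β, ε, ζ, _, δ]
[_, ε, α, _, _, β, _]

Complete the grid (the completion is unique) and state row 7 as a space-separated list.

Row 7, column 4: row 7 has {α, ε, β} and column 4 has {γ, ζ, ε, η, β}, leaving only δ.
Row 7, column 1: row 7 has {δ, α, ε, β} and column 1 has {γ, α, η, β}, leaving only ζ.
Row 7, column 5: row 7 has {δ, ζ, α, ε, β} and column 5 has {γ, δ, ζ, ε}, leaving only η.
Row 7, column 7: row 7 has {δ, ζ, α, ε, η, β} and column 7 has {δ, α, β}, leaving only γ.
So row 7 reads: ζ ε α δ η β γ.

ζ ε α δ η β γ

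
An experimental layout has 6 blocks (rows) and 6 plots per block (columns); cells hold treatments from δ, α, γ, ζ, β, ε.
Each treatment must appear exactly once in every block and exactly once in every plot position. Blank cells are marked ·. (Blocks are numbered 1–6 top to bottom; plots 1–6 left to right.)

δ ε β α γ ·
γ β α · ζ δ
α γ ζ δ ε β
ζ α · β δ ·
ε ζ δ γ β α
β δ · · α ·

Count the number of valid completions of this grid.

Block 1, plot 6: eliminating its block and plot leaves {ζ}.
Block 2, plot 4: eliminating its block and plot leaves {ε}.
Block 4, plot 3: eliminating its block and plot leaves {γ, ε}.
Block 4, plot 6: eliminating its block and plot leaves {γ, ε}.
Block 6, plot 3: eliminating its block and plot leaves {γ, ε}.
Block 6, plot 4: eliminating its block and plot leaves {ζ, ε}.
Block 6, plot 6: eliminating its block and plot leaves {γ, ζ, ε}.
Enumerating the assignments across these blanks that avoid any block or plot repeat gives 2 completions.

2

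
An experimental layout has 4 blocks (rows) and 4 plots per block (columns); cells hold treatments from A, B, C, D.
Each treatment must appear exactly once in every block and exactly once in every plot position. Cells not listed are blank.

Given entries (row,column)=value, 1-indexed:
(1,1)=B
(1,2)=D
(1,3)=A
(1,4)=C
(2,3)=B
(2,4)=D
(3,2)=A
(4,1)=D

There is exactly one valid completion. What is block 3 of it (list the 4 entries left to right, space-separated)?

C A D B

Block 3, plot 1: block 3 has {A} and plot 1 has {B, D}, leaving only C.
Block 3, plot 3: block 3 has {A, C} and plot 3 has {A, B}, leaving only D.
Block 3, plot 4: block 3 has {A, C, D} and plot 4 has {C, D}, leaving only B.
So block 3 reads: C A D B.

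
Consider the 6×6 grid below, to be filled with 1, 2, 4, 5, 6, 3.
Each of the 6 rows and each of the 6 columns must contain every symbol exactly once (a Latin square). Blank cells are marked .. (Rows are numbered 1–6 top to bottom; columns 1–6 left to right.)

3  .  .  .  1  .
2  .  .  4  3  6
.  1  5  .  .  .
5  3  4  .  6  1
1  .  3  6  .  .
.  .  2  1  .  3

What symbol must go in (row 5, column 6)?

Row 1, column 3: row 1 has {1, 3} and column 3 has {2, 4, 5, 3}, leaving only 6.
Row 2, column 2: row 2 has {2, 4, 6, 3} and column 2 has {1, 3}, leaving only 5.
Row 2, column 3: row 2 has {2, 4, 5, 6, 3} and column 3 has {2, 4, 5, 6, 3}, leaving only 1.
Row 4, column 4: row 4 has {1, 4, 5, 6, 3} and column 4 has {1, 4, 6}, leaving only 2.
Row 1, column 4: row 1 has {1, 6, 3} and column 4 has {1, 2, 4, 6}, leaving only 5.
Row 3, column 4: row 3 has {1, 5} and column 4 has {1, 2, 4, 5, 6}, leaving only 3.
Row 5, column 6 is narrowed to {2, 4, 5}.
If it were 2, then row 3, column 6 would be left with no valid symbol.
If it were 4, then row 3, column 6 would be left with no valid symbol.
So row 5, column 6 must be 5.

5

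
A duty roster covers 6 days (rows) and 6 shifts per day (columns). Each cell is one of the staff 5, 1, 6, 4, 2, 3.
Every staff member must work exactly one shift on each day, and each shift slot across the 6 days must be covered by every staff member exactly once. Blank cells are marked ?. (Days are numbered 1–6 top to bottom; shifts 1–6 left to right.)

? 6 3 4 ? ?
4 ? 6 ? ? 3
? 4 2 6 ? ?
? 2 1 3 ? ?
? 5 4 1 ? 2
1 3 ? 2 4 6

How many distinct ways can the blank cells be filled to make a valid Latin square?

3

Day 1, shift 1: eliminating its day and shift leaves {5, 2}.
Day 1, shift 5: eliminating its day and shift leaves {5, 1, 2}.
Day 1, shift 6: eliminating its day and shift leaves {5, 1}.
Day 2, shift 2: eliminating its day and shift leaves {1}.
Day 2, shift 4: eliminating its day and shift leaves {5}.
Day 2, shift 5: eliminating its day and shift leaves {5, 1, 2}.
Day 3, shift 1: eliminating its day and shift leaves {5, 3}.
Day 3, shift 5: eliminating its day and shift leaves {5, 1, 3}.
Day 3, shift 6: eliminating its day and shift leaves {5, 1}.
Day 4, shift 1: eliminating its day and shift leaves {5, 6}.
Day 4, shift 5: eliminating its day and shift leaves {5, 6}.
Day 4, shift 6: eliminating its day and shift leaves {5, 4}.
Day 5, shift 1: eliminating its day and shift leaves {6, 3}.
Day 5, shift 5: eliminating its day and shift leaves {6, 3}.
Day 6, shift 3: eliminating its day and shift leaves {5}.
Enumerating the assignments across these blanks that avoid any day or shift repeat gives 3 completions.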